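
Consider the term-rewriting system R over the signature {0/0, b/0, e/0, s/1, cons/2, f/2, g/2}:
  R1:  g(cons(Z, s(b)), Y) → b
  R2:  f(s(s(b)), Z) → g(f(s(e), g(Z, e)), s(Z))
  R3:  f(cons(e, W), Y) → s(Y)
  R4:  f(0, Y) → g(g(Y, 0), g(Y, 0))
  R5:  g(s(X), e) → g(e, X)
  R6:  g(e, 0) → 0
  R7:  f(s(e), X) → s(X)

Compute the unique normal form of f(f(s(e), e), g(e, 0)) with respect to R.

s(0)

1. f(f(s(e), e), g(e, 0))  →  f(s(e), g(e, 0))   [R7 at 1]
2. f(s(e), g(e, 0))  →  s(g(e, 0))   [R7 at ε]
3. s(g(e, 0))  →  s(0)   [R6 at 1]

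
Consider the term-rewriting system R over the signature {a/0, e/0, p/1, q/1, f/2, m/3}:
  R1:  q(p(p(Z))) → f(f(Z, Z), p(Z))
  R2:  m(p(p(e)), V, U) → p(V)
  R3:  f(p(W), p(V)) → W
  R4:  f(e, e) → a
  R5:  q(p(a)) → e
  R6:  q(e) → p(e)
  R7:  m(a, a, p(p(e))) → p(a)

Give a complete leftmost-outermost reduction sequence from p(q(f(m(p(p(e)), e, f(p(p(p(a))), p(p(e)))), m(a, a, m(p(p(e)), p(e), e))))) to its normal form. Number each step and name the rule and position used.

1. p(q(f(m(p(p(e)), e, f(p(p(p(a))), p(p(e)))), m(a, a, m(p(p(e)), p(e), e)))))  →  p(q(f(p(e), m(a, a, m(p(p(e)), p(e), e)))))   [R2 at 1.1.1]
2. p(q(f(p(e), m(a, a, m(p(p(e)), p(e), e)))))  →  p(q(f(p(e), m(a, a, p(p(e))))))   [R2 at 1.1.2.3]
3. p(q(f(p(e), m(a, a, p(p(e))))))  →  p(q(f(p(e), p(a))))   [R7 at 1.1.2]
4. p(q(f(p(e), p(a))))  →  p(q(e))   [R3 at 1.1]
5. p(q(e))  →  p(p(e))   [R6 at 1]

p(p(e))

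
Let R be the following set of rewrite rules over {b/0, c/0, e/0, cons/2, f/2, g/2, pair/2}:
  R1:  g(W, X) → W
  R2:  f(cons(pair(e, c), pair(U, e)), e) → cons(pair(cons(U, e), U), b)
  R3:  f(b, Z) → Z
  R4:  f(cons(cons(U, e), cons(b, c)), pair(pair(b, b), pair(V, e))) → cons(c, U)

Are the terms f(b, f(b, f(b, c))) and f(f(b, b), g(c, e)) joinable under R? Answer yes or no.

yes — NF(t₁) = c, NF(t₂) = c

Reduce t₁ = f(b, f(b, f(b, c))):
1. f(b, f(b, f(b, c)))  →  f(b, f(b, c))   [R3 at ε]
2. f(b, f(b, c))  →  f(b, c)   [R3 at ε]
3. f(b, c)  →  c   [R3 at ε]

Reduce t₂ = f(f(b, b), g(c, e)):
1. f(f(b, b), g(c, e))  →  f(b, g(c, e))   [R3 at 1]
2. f(b, g(c, e))  →  g(c, e)   [R3 at ε]
3. g(c, e)  →  c   [R1 at ε]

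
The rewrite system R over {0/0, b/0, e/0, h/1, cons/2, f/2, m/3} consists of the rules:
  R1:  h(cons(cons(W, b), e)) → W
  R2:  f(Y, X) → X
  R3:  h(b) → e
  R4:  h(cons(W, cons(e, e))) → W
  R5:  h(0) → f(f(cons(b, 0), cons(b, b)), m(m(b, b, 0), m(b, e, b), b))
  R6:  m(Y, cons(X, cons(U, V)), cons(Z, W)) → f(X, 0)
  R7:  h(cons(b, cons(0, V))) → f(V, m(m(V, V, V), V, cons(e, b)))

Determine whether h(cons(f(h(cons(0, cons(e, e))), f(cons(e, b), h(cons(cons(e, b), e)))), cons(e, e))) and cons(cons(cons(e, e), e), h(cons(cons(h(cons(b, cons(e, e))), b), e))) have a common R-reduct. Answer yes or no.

Reduce t₁ = h(cons(f(h(cons(0, cons(e, e))), f(cons(e, b), h(cons(cons(e, b), e)))), cons(e, e))):
1. h(cons(f(h(cons(0, cons(e, e))), f(cons(e, b), h(cons(cons(e, b), e)))), cons(e, e)))  →  f(h(cons(0, cons(e, e))), f(cons(e, b), h(cons(cons(e, b), e))))   [R4 at ε]
2. f(h(cons(0, cons(e, e))), f(cons(e, b), h(cons(cons(e, b), e))))  →  f(cons(e, b), h(cons(cons(e, b), e)))   [R2 at ε]
3. f(cons(e, b), h(cons(cons(e, b), e)))  →  h(cons(cons(e, b), e))   [R2 at ε]
4. h(cons(cons(e, b), e))  →  e   [R1 at ε]

Reduce t₂ = cons(cons(cons(e, e), e), h(cons(cons(h(cons(b, cons(e, e))), b), e))):
1. cons(cons(cons(e, e), e), h(cons(cons(h(cons(b, cons(e, e))), b), e)))  →  cons(cons(cons(e, e), e), h(cons(b, cons(e, e))))   [R1 at 2]
2. cons(cons(cons(e, e), e), h(cons(b, cons(e, e))))  →  cons(cons(cons(e, e), e), b)   [R4 at 2]

no — NF(t₁) = e, NF(t₂) = cons(cons(cons(e, e), e), b)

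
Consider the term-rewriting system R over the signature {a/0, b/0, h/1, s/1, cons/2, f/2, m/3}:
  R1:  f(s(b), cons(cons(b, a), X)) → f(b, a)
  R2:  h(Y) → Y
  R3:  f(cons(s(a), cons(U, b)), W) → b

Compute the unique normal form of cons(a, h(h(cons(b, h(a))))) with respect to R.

cons(a, cons(b, a))

1. cons(a, h(h(cons(b, h(a)))))  →  cons(a, h(cons(b, h(a))))   [R2 at 2]
2. cons(a, h(cons(b, h(a))))  →  cons(a, cons(b, h(a)))   [R2 at 2]
3. cons(a, cons(b, h(a)))  →  cons(a, cons(b, a))   [R2 at 2.2]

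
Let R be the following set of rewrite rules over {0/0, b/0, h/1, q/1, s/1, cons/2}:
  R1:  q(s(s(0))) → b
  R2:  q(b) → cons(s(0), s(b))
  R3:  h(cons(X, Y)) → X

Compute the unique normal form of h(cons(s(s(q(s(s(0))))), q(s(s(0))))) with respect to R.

s(s(b))

1. h(cons(s(s(q(s(s(0))))), q(s(s(0)))))  →  s(s(q(s(s(0)))))   [R3 at ε]
2. s(s(q(s(s(0)))))  →  s(s(b))   [R1 at 1.1]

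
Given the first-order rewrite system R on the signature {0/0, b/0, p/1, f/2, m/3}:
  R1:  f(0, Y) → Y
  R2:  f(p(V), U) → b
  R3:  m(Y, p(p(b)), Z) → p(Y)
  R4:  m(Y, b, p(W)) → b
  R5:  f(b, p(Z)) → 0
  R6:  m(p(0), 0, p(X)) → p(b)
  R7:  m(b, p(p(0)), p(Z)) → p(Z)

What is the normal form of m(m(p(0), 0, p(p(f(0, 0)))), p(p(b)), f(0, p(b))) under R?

1. m(m(p(0), 0, p(p(f(0, 0)))), p(p(b)), f(0, p(b)))  →  p(m(p(0), 0, p(p(f(0, 0)))))   [R3 at ε]
2. p(m(p(0), 0, p(p(f(0, 0)))))  →  p(p(b))   [R6 at 1]

p(p(b))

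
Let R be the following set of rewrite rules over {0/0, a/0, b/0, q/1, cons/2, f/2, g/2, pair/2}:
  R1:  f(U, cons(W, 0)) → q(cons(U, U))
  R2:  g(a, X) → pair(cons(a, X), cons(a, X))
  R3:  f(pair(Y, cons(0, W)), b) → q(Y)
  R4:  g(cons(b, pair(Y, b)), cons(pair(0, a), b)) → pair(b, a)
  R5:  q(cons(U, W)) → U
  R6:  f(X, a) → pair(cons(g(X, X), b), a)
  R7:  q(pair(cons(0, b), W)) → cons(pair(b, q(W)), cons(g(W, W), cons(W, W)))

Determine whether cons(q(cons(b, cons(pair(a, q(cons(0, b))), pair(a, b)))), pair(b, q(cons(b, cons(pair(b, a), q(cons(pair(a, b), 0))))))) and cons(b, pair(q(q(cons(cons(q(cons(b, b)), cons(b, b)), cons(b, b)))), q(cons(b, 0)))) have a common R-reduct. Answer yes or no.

Reduce t₁ = cons(q(cons(b, cons(pair(a, q(cons(0, b))), pair(a, b)))), pair(b, q(cons(b, cons(pair(b, a), q(cons(pair(a, b), 0))))))):
1. cons(q(cons(b, cons(pair(a, q(cons(0, b))), pair(a, b)))), pair(b, q(cons(b, cons(pair(b, a), q(cons(pair(a, b), 0)))))))  →  cons(b, pair(b, q(cons(b, cons(pair(b, a), q(cons(pair(a, b), 0)))))))   [R5 at 1]
2. cons(b, pair(b, q(cons(b, cons(pair(b, a), q(cons(pair(a, b), 0)))))))  →  cons(b, pair(b, b))   [R5 at 2.2]

Reduce t₂ = cons(b, pair(q(q(cons(cons(q(cons(b, b)), cons(b, b)), cons(b, b)))), q(cons(b, 0)))):
1. cons(b, pair(q(q(cons(cons(q(cons(b, b)), cons(b, b)), cons(b, b)))), q(cons(b, 0))))  →  cons(b, pair(q(cons(q(cons(b, b)), cons(b, b))), q(cons(b, 0))))   [R5 at 2.1.1]
2. cons(b, pair(q(cons(q(cons(b, b)), cons(b, b))), q(cons(b, 0))))  →  cons(b, pair(q(cons(b, b)), q(cons(b, 0))))   [R5 at 2.1]
3. cons(b, pair(q(cons(b, b)), q(cons(b, 0))))  →  cons(b, pair(b, q(cons(b, 0))))   [R5 at 2.1]
4. cons(b, pair(b, q(cons(b, 0))))  →  cons(b, pair(b, b))   [R5 at 2.2]

yes — NF(t₁) = cons(b, pair(b, b)), NF(t₂) = cons(b, pair(b, b))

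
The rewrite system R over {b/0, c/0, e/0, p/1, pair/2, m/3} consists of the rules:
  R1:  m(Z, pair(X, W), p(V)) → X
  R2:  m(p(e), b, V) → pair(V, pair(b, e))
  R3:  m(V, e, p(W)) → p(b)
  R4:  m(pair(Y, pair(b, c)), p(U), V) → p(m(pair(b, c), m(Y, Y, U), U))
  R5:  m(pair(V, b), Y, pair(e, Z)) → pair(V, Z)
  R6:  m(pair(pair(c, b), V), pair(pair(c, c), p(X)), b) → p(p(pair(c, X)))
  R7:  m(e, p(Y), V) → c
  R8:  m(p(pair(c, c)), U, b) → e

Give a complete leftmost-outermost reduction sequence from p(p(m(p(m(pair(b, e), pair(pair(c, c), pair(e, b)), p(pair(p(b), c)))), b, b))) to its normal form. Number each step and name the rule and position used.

1. p(p(m(p(m(pair(b, e), pair(pair(c, c), pair(e, b)), p(pair(p(b), c)))), b, b)))  →  p(p(m(p(pair(c, c)), b, b)))   [R1 at 1.1.1.1]
2. p(p(m(p(pair(c, c)), b, b)))  →  p(p(e))   [R8 at 1.1]

p(p(e))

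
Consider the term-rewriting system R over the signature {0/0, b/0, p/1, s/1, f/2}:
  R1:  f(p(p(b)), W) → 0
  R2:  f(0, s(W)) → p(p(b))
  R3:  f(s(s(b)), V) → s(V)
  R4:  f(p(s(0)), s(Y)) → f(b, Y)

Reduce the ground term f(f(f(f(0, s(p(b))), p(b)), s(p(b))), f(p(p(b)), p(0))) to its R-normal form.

0

1. f(f(f(f(0, s(p(b))), p(b)), s(p(b))), f(p(p(b)), p(0)))  →  f(f(f(p(p(b)), p(b)), s(p(b))), f(p(p(b)), p(0)))   [R2 at 1.1.1]
2. f(f(f(p(p(b)), p(b)), s(p(b))), f(p(p(b)), p(0)))  →  f(f(0, s(p(b))), f(p(p(b)), p(0)))   [R1 at 1.1]
3. f(f(0, s(p(b))), f(p(p(b)), p(0)))  →  f(p(p(b)), f(p(p(b)), p(0)))   [R2 at 1]
4. f(p(p(b)), f(p(p(b)), p(0)))  →  0   [R1 at ε]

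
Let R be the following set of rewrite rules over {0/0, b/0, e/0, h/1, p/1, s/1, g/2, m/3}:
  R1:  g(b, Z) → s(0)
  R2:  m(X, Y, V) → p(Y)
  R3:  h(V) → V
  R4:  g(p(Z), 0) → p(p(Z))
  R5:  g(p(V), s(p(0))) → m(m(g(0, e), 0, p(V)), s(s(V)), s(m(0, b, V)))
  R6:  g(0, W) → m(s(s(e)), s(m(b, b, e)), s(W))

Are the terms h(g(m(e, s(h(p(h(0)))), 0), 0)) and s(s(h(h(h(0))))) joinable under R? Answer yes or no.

Reduce t₁ = h(g(m(e, s(h(p(h(0)))), 0), 0)):
1. h(g(m(e, s(h(p(h(0)))), 0), 0))  →  g(m(e, s(h(p(h(0)))), 0), 0)   [R3 at ε]
2. g(m(e, s(h(p(h(0)))), 0), 0)  →  g(p(s(h(p(h(0))))), 0)   [R2 at 1]
3. g(p(s(h(p(h(0))))), 0)  →  p(p(s(h(p(h(0))))))   [R4 at ε]
4. p(p(s(h(p(h(0))))))  →  p(p(s(p(h(0)))))   [R3 at 1.1.1]
5. p(p(s(p(h(0)))))  →  p(p(s(p(0))))   [R3 at 1.1.1.1]

Reduce t₂ = s(s(h(h(h(0))))):
1. s(s(h(h(h(0)))))  →  s(s(h(h(0))))   [R3 at 1.1]
2. s(s(h(h(0))))  →  s(s(h(0)))   [R3 at 1.1]
3. s(s(h(0)))  →  s(s(0))   [R3 at 1.1]

no — NF(t₁) = p(p(s(p(0)))), NF(t₂) = s(s(0))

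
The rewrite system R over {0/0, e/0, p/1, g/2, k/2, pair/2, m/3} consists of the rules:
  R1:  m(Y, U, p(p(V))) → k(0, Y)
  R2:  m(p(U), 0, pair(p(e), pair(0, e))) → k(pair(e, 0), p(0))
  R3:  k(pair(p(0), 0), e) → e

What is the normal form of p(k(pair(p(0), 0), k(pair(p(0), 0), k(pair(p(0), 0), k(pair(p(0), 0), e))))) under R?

1. p(k(pair(p(0), 0), k(pair(p(0), 0), k(pair(p(0), 0), k(pair(p(0), 0), e)))))  →  p(k(pair(p(0), 0), k(pair(p(0), 0), k(pair(p(0), 0), e))))   [R3 at 1.2.2.2]
2. p(k(pair(p(0), 0), k(pair(p(0), 0), k(pair(p(0), 0), e))))  →  p(k(pair(p(0), 0), k(pair(p(0), 0), e)))   [R3 at 1.2.2]
3. p(k(pair(p(0), 0), k(pair(p(0), 0), e)))  →  p(k(pair(p(0), 0), e))   [R3 at 1.2]
4. p(k(pair(p(0), 0), e))  →  p(e)   [R3 at 1]

p(e)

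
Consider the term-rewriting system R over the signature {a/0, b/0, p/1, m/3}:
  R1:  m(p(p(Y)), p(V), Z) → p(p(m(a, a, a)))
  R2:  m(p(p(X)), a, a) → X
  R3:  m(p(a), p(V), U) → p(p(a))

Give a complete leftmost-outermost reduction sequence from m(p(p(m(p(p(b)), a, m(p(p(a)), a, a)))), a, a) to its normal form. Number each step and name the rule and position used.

1. m(p(p(m(p(p(b)), a, m(p(p(a)), a, a)))), a, a)  →  m(p(p(b)), a, m(p(p(a)), a, a))   [R2 at ε]
2. m(p(p(b)), a, m(p(p(a)), a, a))  →  m(p(p(b)), a, a)   [R2 at 3]
3. m(p(p(b)), a, a)  →  b   [R2 at ε]

b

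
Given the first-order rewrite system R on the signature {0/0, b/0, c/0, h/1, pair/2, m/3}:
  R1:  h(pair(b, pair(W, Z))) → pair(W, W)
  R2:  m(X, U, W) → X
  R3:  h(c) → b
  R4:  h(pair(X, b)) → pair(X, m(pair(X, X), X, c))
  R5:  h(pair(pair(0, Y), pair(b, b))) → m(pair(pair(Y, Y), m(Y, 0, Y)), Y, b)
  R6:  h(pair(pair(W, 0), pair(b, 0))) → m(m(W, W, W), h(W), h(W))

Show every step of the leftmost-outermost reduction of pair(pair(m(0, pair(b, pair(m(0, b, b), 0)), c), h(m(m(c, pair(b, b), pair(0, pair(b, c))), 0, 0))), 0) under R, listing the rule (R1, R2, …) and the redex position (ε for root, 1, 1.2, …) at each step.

1. pair(pair(m(0, pair(b, pair(m(0, b, b), 0)), c), h(m(m(c, pair(b, b), pair(0, pair(b, c))), 0, 0))), 0)  →  pair(pair(0, h(m(m(c, pair(b, b), pair(0, pair(b, c))), 0, 0))), 0)   [R2 at 1.1]
2. pair(pair(0, h(m(m(c, pair(b, b), pair(0, pair(b, c))), 0, 0))), 0)  →  pair(pair(0, h(m(c, pair(b, b), pair(0, pair(b, c))))), 0)   [R2 at 1.2.1]
3. pair(pair(0, h(m(c, pair(b, b), pair(0, pair(b, c))))), 0)  →  pair(pair(0, h(c)), 0)   [R2 at 1.2.1]
4. pair(pair(0, h(c)), 0)  →  pair(pair(0, b), 0)   [R3 at 1.2]

pair(pair(0, b), 0)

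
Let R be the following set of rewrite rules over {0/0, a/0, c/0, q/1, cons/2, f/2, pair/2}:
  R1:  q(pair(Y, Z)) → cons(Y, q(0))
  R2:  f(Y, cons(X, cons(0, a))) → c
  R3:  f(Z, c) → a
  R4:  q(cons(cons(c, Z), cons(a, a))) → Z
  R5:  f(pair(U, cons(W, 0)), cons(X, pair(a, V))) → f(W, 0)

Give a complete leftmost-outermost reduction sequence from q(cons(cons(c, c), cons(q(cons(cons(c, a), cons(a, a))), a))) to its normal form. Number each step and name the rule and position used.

1. q(cons(cons(c, c), cons(q(cons(cons(c, a), cons(a, a))), a)))  →  q(cons(cons(c, c), cons(a, a)))   [R4 at 1.2.1]
2. q(cons(cons(c, c), cons(a, a)))  →  c   [R4 at ε]

c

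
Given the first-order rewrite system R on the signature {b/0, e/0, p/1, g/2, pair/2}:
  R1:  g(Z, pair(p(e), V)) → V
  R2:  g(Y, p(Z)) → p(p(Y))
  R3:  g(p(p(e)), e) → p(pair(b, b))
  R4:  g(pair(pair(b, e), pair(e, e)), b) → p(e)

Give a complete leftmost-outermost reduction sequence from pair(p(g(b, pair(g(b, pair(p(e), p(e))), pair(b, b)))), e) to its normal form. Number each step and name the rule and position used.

pair(p(pair(b, b)), e)

1. pair(p(g(b, pair(g(b, pair(p(e), p(e))), pair(b, b)))), e)  →  pair(p(g(b, pair(p(e), pair(b, b)))), e)   [R1 at 1.1.2.1]
2. pair(p(g(b, pair(p(e), pair(b, b)))), e)  →  pair(p(pair(b, b)), e)   [R1 at 1.1]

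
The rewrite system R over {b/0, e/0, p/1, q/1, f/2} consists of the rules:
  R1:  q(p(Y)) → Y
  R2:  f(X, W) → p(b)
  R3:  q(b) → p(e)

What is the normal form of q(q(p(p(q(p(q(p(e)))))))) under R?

1. q(q(p(p(q(p(q(p(e))))))))  →  q(p(q(p(q(p(e))))))   [R1 at 1]
2. q(p(q(p(q(p(e))))))  →  q(p(q(p(e))))   [R1 at ε]
3. q(p(q(p(e))))  →  q(p(e))   [R1 at ε]
4. q(p(e))  →  e   [R1 at ε]

e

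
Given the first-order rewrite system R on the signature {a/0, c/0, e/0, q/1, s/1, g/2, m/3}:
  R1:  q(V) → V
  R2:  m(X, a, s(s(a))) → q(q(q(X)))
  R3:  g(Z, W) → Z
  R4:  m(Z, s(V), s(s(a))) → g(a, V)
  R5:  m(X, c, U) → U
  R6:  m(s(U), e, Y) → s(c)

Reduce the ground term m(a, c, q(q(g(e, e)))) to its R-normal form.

1. m(a, c, q(q(g(e, e))))  →  q(q(g(e, e)))   [R5 at ε]
2. q(q(g(e, e)))  →  q(g(e, e))   [R1 at ε]
3. q(g(e, e))  →  g(e, e)   [R1 at ε]
4. g(e, e)  →  e   [R3 at ε]

e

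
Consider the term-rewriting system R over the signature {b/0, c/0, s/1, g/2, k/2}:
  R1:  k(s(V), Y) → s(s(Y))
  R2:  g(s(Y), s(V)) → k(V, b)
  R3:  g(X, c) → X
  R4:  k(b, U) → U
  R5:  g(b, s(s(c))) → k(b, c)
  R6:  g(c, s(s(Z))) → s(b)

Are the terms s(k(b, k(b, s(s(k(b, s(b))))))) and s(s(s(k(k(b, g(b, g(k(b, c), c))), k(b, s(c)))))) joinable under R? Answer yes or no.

no — NF(t₁) = s(s(s(s(b)))), NF(t₂) = s(s(s(s(c))))

Reduce t₁ = s(k(b, k(b, s(s(k(b, s(b))))))):
1. s(k(b, k(b, s(s(k(b, s(b)))))))  →  s(k(b, s(s(k(b, s(b))))))   [R4 at 1]
2. s(k(b, s(s(k(b, s(b))))))  →  s(s(s(k(b, s(b)))))   [R4 at 1]
3. s(s(s(k(b, s(b)))))  →  s(s(s(s(b))))   [R4 at 1.1.1]

Reduce t₂ = s(s(s(k(k(b, g(b, g(k(b, c), c))), k(b, s(c)))))):
1. s(s(s(k(k(b, g(b, g(k(b, c), c))), k(b, s(c))))))  →  s(s(s(k(g(b, g(k(b, c), c)), k(b, s(c))))))   [R4 at 1.1.1.1]
2. s(s(s(k(g(b, g(k(b, c), c)), k(b, s(c))))))  →  s(s(s(k(g(b, k(b, c)), k(b, s(c))))))   [R3 at 1.1.1.1.2]
3. s(s(s(k(g(b, k(b, c)), k(b, s(c))))))  →  s(s(s(k(g(b, c), k(b, s(c))))))   [R4 at 1.1.1.1.2]
4. s(s(s(k(g(b, c), k(b, s(c))))))  →  s(s(s(k(b, k(b, s(c))))))   [R3 at 1.1.1.1]
5. s(s(s(k(b, k(b, s(c))))))  →  s(s(s(k(b, s(c)))))   [R4 at 1.1.1]
6. s(s(s(k(b, s(c)))))  →  s(s(s(s(c))))   [R4 at 1.1.1]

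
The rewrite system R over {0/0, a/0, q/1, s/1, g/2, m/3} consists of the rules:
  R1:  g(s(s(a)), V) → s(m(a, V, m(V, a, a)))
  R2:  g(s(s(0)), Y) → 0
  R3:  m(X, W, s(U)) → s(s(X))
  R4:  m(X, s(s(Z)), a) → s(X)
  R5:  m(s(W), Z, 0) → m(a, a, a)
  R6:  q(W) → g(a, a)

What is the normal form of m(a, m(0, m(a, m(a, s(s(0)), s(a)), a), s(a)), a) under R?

1. m(a, m(0, m(a, m(a, s(s(0)), s(a)), a), s(a)), a)  →  m(a, s(s(0)), a)   [R3 at 2]
2. m(a, s(s(0)), a)  →  s(a)   [R4 at ε]

s(a)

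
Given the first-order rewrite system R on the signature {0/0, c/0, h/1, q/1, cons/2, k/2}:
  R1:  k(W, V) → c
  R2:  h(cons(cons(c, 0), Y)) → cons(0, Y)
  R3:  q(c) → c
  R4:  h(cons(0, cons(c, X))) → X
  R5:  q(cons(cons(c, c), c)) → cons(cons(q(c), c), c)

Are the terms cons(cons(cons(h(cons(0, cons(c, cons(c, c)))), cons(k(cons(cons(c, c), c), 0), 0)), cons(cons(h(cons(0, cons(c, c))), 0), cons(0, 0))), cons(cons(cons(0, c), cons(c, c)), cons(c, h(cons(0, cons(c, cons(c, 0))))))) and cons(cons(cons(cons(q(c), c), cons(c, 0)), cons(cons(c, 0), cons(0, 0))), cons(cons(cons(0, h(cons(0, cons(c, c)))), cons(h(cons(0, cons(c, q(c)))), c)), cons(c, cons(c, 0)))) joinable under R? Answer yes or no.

yes — NF(t₁) = cons(cons(cons(cons(c, c), cons(c, 0)), cons(cons(c, 0), cons(0, 0))), cons(cons(cons(0, c), cons(c, c)), cons(c, cons(c, 0)))), NF(t₂) = cons(cons(cons(cons(c, c), cons(c, 0)), cons(cons(c, 0), cons(0, 0))), cons(cons(cons(0, c), cons(c, c)), cons(c, cons(c, 0))))

Reduce t₁ = cons(cons(cons(h(cons(0, cons(c, cons(c, c)))), cons(k(cons(cons(c, c), c), 0), 0)), cons(cons(h(cons(0, cons(c, c))), 0), cons(0, 0))), cons(cons(cons(0, c), cons(c, c)), cons(c, h(cons(0, cons(c, cons(c, 0))))))):
1. cons(cons(cons(h(cons(0, cons(c, cons(c, c)))), cons(k(cons(cons(c, c), c), 0), 0)), cons(cons(h(cons(0, cons(c, c))), 0), cons(0, 0))), cons(cons(cons(0, c), cons(c, c)), cons(c, h(cons(0, cons(c, cons(c, 0)))))))  →  cons(cons(cons(cons(c, c), cons(k(cons(cons(c, c), c), 0), 0)), cons(cons(h(cons(0, cons(c, c))), 0), cons(0, 0))), cons(cons(cons(0, c), cons(c, c)), cons(c, h(cons(0, cons(c, cons(c, 0)))))))   [R4 at 1.1.1]
2. cons(cons(cons(cons(c, c), cons(k(cons(cons(c, c), c), 0), 0)), cons(cons(h(cons(0, cons(c, c))), 0), cons(0, 0))), cons(cons(cons(0, c), cons(c, c)), cons(c, h(cons(0, cons(c, cons(c, 0)))))))  →  cons(cons(cons(cons(c, c), cons(c, 0)), cons(cons(h(cons(0, cons(c, c))), 0), cons(0, 0))), cons(cons(cons(0, c), cons(c, c)), cons(c, h(cons(0, cons(c, cons(c, 0)))))))   [R1 at 1.1.2.1]
3. cons(cons(cons(cons(c, c), cons(c, 0)), cons(cons(h(cons(0, cons(c, c))), 0), cons(0, 0))), cons(cons(cons(0, c), cons(c, c)), cons(c, h(cons(0, cons(c, cons(c, 0)))))))  →  cons(cons(cons(cons(c, c), cons(c, 0)), cons(cons(c, 0), cons(0, 0))), cons(cons(cons(0, c), cons(c, c)), cons(c, h(cons(0, cons(c, cons(c, 0)))))))   [R4 at 1.2.1.1]
4. cons(cons(cons(cons(c, c), cons(c, 0)), cons(cons(c, 0), cons(0, 0))), cons(cons(cons(0, c), cons(c, c)), cons(c, h(cons(0, cons(c, cons(c, 0)))))))  →  cons(cons(cons(cons(c, c), cons(c, 0)), cons(cons(c, 0), cons(0, 0))), cons(cons(cons(0, c), cons(c, c)), cons(c, cons(c, 0))))   [R4 at 2.2.2]

Reduce t₂ = cons(cons(cons(cons(q(c), c), cons(c, 0)), cons(cons(c, 0), cons(0, 0))), cons(cons(cons(0, h(cons(0, cons(c, c)))), cons(h(cons(0, cons(c, q(c)))), c)), cons(c, cons(c, 0)))):
1. cons(cons(cons(cons(q(c), c), cons(c, 0)), cons(cons(c, 0), cons(0, 0))), cons(cons(cons(0, h(cons(0, cons(c, c)))), cons(h(cons(0, cons(c, q(c)))), c)), cons(c, cons(c, 0))))  →  cons(cons(cons(cons(c, c), cons(c, 0)), cons(cons(c, 0), cons(0, 0))), cons(cons(cons(0, h(cons(0, cons(c, c)))), cons(h(cons(0, cons(c, q(c)))), c)), cons(c, cons(c, 0))))   [R3 at 1.1.1.1]
2. cons(cons(cons(cons(c, c), cons(c, 0)), cons(cons(c, 0), cons(0, 0))), cons(cons(cons(0, h(cons(0, cons(c, c)))), cons(h(cons(0, cons(c, q(c)))), c)), cons(c, cons(c, 0))))  →  cons(cons(cons(cons(c, c), cons(c, 0)), cons(cons(c, 0), cons(0, 0))), cons(cons(cons(0, c), cons(h(cons(0, cons(c, q(c)))), c)), cons(c, cons(c, 0))))   [R4 at 2.1.1.2]
3. cons(cons(cons(cons(c, c), cons(c, 0)), cons(cons(c, 0), cons(0, 0))), cons(cons(cons(0, c), cons(h(cons(0, cons(c, q(c)))), c)), cons(c, cons(c, 0))))  →  cons(cons(cons(cons(c, c), cons(c, 0)), cons(cons(c, 0), cons(0, 0))), cons(cons(cons(0, c), cons(q(c), c)), cons(c, cons(c, 0))))   [R4 at 2.1.2.1]
4. cons(cons(cons(cons(c, c), cons(c, 0)), cons(cons(c, 0), cons(0, 0))), cons(cons(cons(0, c), cons(q(c), c)), cons(c, cons(c, 0))))  →  cons(cons(cons(cons(c, c), cons(c, 0)), cons(cons(c, 0), cons(0, 0))), cons(cons(cons(0, c), cons(c, c)), cons(c, cons(c, 0))))   [R3 at 2.1.2.1]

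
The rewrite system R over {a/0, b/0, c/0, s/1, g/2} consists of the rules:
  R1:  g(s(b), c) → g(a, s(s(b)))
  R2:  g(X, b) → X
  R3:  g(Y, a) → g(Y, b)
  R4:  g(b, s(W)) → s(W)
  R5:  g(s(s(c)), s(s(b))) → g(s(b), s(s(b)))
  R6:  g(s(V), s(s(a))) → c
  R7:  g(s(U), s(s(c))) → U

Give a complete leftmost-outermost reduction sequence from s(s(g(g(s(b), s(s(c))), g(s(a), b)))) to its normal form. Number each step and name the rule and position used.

s(s(s(a)))

1. s(s(g(g(s(b), s(s(c))), g(s(a), b))))  →  s(s(g(b, g(s(a), b))))   [R7 at 1.1.1]
2. s(s(g(b, g(s(a), b))))  →  s(s(g(b, s(a))))   [R2 at 1.1.2]
3. s(s(g(b, s(a))))  →  s(s(s(a)))   [R4 at 1.1]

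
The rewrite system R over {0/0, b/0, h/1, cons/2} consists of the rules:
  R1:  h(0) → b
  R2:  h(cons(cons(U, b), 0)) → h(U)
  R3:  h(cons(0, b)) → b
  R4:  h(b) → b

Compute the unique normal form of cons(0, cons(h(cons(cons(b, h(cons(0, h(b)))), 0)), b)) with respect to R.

1. cons(0, cons(h(cons(cons(b, h(cons(0, h(b)))), 0)), b))  →  cons(0, cons(h(cons(cons(b, h(cons(0, b))), 0)), b))   [R4 at 2.1.1.1.2.1.2]
2. cons(0, cons(h(cons(cons(b, h(cons(0, b))), 0)), b))  →  cons(0, cons(h(cons(cons(b, b), 0)), b))   [R3 at 2.1.1.1.2]
3. cons(0, cons(h(cons(cons(b, b), 0)), b))  →  cons(0, cons(h(b), b))   [R2 at 2.1]
4. cons(0, cons(h(b), b))  →  cons(0, cons(b, b))   [R4 at 2.1]

cons(0, cons(b, b))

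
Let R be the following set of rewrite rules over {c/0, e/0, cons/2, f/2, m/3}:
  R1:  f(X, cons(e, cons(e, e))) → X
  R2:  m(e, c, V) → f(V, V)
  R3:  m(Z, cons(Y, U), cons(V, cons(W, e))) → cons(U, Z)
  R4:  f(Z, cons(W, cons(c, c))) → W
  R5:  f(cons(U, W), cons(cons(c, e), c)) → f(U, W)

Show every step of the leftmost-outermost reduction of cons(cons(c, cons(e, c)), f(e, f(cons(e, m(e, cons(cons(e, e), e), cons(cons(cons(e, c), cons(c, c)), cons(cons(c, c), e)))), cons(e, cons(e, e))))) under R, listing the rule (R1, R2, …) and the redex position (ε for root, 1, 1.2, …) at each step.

1. cons(cons(c, cons(e, c)), f(e, f(cons(e, m(e, cons(cons(e, e), e), cons(cons(cons(e, c), cons(c, c)), cons(cons(c, c), e)))), cons(e, cons(e, e)))))  →  cons(cons(c, cons(e, c)), f(e, cons(e, m(e, cons(cons(e, e), e), cons(cons(cons(e, c), cons(c, c)), cons(cons(c, c), e))))))   [R1 at 2.2]
2. cons(cons(c, cons(e, c)), f(e, cons(e, m(e, cons(cons(e, e), e), cons(cons(cons(e, c), cons(c, c)), cons(cons(c, c), e))))))  →  cons(cons(c, cons(e, c)), f(e, cons(e, cons(e, e))))   [R3 at 2.2.2]
3. cons(cons(c, cons(e, c)), f(e, cons(e, cons(e, e))))  →  cons(cons(c, cons(e, c)), e)   [R1 at 2]

cons(cons(c, cons(e, c)), e)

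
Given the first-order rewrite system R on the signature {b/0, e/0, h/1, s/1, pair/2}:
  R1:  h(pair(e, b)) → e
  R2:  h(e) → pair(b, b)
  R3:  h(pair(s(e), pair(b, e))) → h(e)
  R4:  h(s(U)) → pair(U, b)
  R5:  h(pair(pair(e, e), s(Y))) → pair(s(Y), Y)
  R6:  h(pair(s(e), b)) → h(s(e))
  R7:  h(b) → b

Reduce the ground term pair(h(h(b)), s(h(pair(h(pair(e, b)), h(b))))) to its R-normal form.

pair(b, s(e))

1. pair(h(h(b)), s(h(pair(h(pair(e, b)), h(b)))))  →  pair(h(b), s(h(pair(h(pair(e, b)), h(b)))))   [R7 at 1.1]
2. pair(h(b), s(h(pair(h(pair(e, b)), h(b)))))  →  pair(b, s(h(pair(h(pair(e, b)), h(b)))))   [R7 at 1]
3. pair(b, s(h(pair(h(pair(e, b)), h(b)))))  →  pair(b, s(h(pair(e, h(b)))))   [R1 at 2.1.1.1]
4. pair(b, s(h(pair(e, h(b)))))  →  pair(b, s(h(pair(e, b))))   [R7 at 2.1.1.2]
5. pair(b, s(h(pair(e, b))))  →  pair(b, s(e))   [R1 at 2.1]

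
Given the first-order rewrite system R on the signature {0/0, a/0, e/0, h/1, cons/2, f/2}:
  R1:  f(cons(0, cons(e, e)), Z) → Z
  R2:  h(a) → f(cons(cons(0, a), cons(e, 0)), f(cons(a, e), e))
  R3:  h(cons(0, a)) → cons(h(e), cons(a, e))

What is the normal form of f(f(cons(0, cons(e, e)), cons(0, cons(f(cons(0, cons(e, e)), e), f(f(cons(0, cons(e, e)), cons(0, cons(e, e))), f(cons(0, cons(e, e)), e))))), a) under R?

1. f(f(cons(0, cons(e, e)), cons(0, cons(f(cons(0, cons(e, e)), e), f(f(cons(0, cons(e, e)), cons(0, cons(e, e))), f(cons(0, cons(e, e)), e))))), a)  →  f(cons(0, cons(f(cons(0, cons(e, e)), e), f(f(cons(0, cons(e, e)), cons(0, cons(e, e))), f(cons(0, cons(e, e)), e)))), a)   [R1 at 1]
2. f(cons(0, cons(f(cons(0, cons(e, e)), e), f(f(cons(0, cons(e, e)), cons(0, cons(e, e))), f(cons(0, cons(e, e)), e)))), a)  →  f(cons(0, cons(e, f(f(cons(0, cons(e, e)), cons(0, cons(e, e))), f(cons(0, cons(e, e)), e)))), a)   [R1 at 1.2.1]
3. f(cons(0, cons(e, f(f(cons(0, cons(e, e)), cons(0, cons(e, e))), f(cons(0, cons(e, e)), e)))), a)  →  f(cons(0, cons(e, f(cons(0, cons(e, e)), f(cons(0, cons(e, e)), e)))), a)   [R1 at 1.2.2.1]
4. f(cons(0, cons(e, f(cons(0, cons(e, e)), f(cons(0, cons(e, e)), e)))), a)  →  f(cons(0, cons(e, f(cons(0, cons(e, e)), e))), a)   [R1 at 1.2.2]
5. f(cons(0, cons(e, f(cons(0, cons(e, e)), e))), a)  →  f(cons(0, cons(e, e)), a)   [R1 at 1.2.2]
6. f(cons(0, cons(e, e)), a)  →  a   [R1 at ε]

a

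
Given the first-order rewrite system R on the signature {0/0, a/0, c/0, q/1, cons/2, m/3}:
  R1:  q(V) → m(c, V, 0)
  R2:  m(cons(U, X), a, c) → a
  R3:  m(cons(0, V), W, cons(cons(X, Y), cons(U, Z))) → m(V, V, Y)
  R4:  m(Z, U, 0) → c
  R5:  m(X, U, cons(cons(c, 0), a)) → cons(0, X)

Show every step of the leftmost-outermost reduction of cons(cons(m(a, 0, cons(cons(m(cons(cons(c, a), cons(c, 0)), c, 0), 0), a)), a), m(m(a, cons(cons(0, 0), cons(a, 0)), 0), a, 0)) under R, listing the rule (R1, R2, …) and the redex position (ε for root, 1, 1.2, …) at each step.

1. cons(cons(m(a, 0, cons(cons(m(cons(cons(c, a), cons(c, 0)), c, 0), 0), a)), a), m(m(a, cons(cons(0, 0), cons(a, 0)), 0), a, 0))  →  cons(cons(m(a, 0, cons(cons(c, 0), a)), a), m(m(a, cons(cons(0, 0), cons(a, 0)), 0), a, 0))   [R4 at 1.1.3.1.1]
2. cons(cons(m(a, 0, cons(cons(c, 0), a)), a), m(m(a, cons(cons(0, 0), cons(a, 0)), 0), a, 0))  →  cons(cons(cons(0, a), a), m(m(a, cons(cons(0, 0), cons(a, 0)), 0), a, 0))   [R5 at 1.1]
3. cons(cons(cons(0, a), a), m(m(a, cons(cons(0, 0), cons(a, 0)), 0), a, 0))  →  cons(cons(cons(0, a), a), c)   [R4 at 2]

cons(cons(cons(0, a), a), c)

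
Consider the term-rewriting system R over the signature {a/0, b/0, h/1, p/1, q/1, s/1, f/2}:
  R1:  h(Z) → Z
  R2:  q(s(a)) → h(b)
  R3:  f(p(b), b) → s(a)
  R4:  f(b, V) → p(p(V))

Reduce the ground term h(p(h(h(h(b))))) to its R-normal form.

1. h(p(h(h(h(b)))))  →  p(h(h(h(b))))   [R1 at ε]
2. p(h(h(h(b))))  →  p(h(h(b)))   [R1 at 1]
3. p(h(h(b)))  →  p(h(b))   [R1 at 1]
4. p(h(b))  →  p(b)   [R1 at 1]

p(b)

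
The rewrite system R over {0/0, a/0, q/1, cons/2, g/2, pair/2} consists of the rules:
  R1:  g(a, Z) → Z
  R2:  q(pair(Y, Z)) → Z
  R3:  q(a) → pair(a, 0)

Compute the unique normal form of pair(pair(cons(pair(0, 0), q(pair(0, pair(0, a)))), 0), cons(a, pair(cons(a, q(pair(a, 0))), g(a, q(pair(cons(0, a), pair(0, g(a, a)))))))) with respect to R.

pair(pair(cons(pair(0, 0), pair(0, a)), 0), cons(a, pair(cons(a, 0), pair(0, a))))

1. pair(pair(cons(pair(0, 0), q(pair(0, pair(0, a)))), 0), cons(a, pair(cons(a, q(pair(a, 0))), g(a, q(pair(cons(0, a), pair(0, g(a, a))))))))  →  pair(pair(cons(pair(0, 0), pair(0, a)), 0), cons(a, pair(cons(a, q(pair(a, 0))), g(a, q(pair(cons(0, a), pair(0, g(a, a))))))))   [R2 at 1.1.2]
2. pair(pair(cons(pair(0, 0), pair(0, a)), 0), cons(a, pair(cons(a, q(pair(a, 0))), g(a, q(pair(cons(0, a), pair(0, g(a, a))))))))  →  pair(pair(cons(pair(0, 0), pair(0, a)), 0), cons(a, pair(cons(a, 0), g(a, q(pair(cons(0, a), pair(0, g(a, a))))))))   [R2 at 2.2.1.2]
3. pair(pair(cons(pair(0, 0), pair(0, a)), 0), cons(a, pair(cons(a, 0), g(a, q(pair(cons(0, a), pair(0, g(a, a))))))))  →  pair(pair(cons(pair(0, 0), pair(0, a)), 0), cons(a, pair(cons(a, 0), q(pair(cons(0, a), pair(0, g(a, a)))))))   [R1 at 2.2.2]
4. pair(pair(cons(pair(0, 0), pair(0, a)), 0), cons(a, pair(cons(a, 0), q(pair(cons(0, a), pair(0, g(a, a)))))))  →  pair(pair(cons(pair(0, 0), pair(0, a)), 0), cons(a, pair(cons(a, 0), pair(0, g(a, a)))))   [R2 at 2.2.2]
5. pair(pair(cons(pair(0, 0), pair(0, a)), 0), cons(a, pair(cons(a, 0), pair(0, g(a, a)))))  →  pair(pair(cons(pair(0, 0), pair(0, a)), 0), cons(a, pair(cons(a, 0), pair(0, a))))   [R1 at 2.2.2.2]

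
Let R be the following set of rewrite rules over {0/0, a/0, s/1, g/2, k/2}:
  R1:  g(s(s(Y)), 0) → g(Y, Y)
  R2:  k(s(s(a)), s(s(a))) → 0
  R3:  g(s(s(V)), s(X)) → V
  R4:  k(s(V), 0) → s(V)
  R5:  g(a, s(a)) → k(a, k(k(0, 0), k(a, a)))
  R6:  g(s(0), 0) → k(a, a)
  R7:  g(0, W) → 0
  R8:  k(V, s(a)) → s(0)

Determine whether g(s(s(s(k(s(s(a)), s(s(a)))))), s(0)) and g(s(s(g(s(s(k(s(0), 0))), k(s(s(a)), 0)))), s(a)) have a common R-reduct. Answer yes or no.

Reduce t₁ = g(s(s(s(k(s(s(a)), s(s(a)))))), s(0)):
1. g(s(s(s(k(s(s(a)), s(s(a)))))), s(0))  →  s(k(s(s(a)), s(s(a))))   [R3 at ε]
2. s(k(s(s(a)), s(s(a))))  →  s(0)   [R2 at 1]

Reduce t₂ = g(s(s(g(s(s(k(s(0), 0))), k(s(s(a)), 0)))), s(a)):
1. g(s(s(g(s(s(k(s(0), 0))), k(s(s(a)), 0)))), s(a))  →  g(s(s(k(s(0), 0))), k(s(s(a)), 0))   [R3 at ε]
2. g(s(s(k(s(0), 0))), k(s(s(a)), 0))  →  g(s(s(s(0))), k(s(s(a)), 0))   [R4 at 1.1.1]
3. g(s(s(s(0))), k(s(s(a)), 0))  →  g(s(s(s(0))), s(s(a)))   [R4 at 2]
4. g(s(s(s(0))), s(s(a)))  →  s(0)   [R3 at ε]

yes — NF(t₁) = s(0), NF(t₂) = s(0)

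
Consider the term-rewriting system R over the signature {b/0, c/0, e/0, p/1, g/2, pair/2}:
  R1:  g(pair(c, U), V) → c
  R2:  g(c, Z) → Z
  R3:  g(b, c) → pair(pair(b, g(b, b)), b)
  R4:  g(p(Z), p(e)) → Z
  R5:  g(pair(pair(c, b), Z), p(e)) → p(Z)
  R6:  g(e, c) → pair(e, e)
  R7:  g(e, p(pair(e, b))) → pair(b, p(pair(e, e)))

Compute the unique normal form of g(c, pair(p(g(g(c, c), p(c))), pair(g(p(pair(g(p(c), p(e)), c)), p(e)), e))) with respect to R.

1. g(c, pair(p(g(g(c, c), p(c))), pair(g(p(pair(g(p(c), p(e)), c)), p(e)), e)))  →  pair(p(g(g(c, c), p(c))), pair(g(p(pair(g(p(c), p(e)), c)), p(e)), e))   [R2 at ε]
2. pair(p(g(g(c, c), p(c))), pair(g(p(pair(g(p(c), p(e)), c)), p(e)), e))  →  pair(p(g(c, p(c))), pair(g(p(pair(g(p(c), p(e)), c)), p(e)), e))   [R2 at 1.1.1]
3. pair(p(g(c, p(c))), pair(g(p(pair(g(p(c), p(e)), c)), p(e)), e))  →  pair(p(p(c)), pair(g(p(pair(g(p(c), p(e)), c)), p(e)), e))   [R2 at 1.1]
4. pair(p(p(c)), pair(g(p(pair(g(p(c), p(e)), c)), p(e)), e))  →  pair(p(p(c)), pair(pair(g(p(c), p(e)), c), e))   [R4 at 2.1]
5. pair(p(p(c)), pair(pair(g(p(c), p(e)), c), e))  →  pair(p(p(c)), pair(pair(c, c), e))   [R4 at 2.1.1]

pair(p(p(c)), pair(pair(c, c), e))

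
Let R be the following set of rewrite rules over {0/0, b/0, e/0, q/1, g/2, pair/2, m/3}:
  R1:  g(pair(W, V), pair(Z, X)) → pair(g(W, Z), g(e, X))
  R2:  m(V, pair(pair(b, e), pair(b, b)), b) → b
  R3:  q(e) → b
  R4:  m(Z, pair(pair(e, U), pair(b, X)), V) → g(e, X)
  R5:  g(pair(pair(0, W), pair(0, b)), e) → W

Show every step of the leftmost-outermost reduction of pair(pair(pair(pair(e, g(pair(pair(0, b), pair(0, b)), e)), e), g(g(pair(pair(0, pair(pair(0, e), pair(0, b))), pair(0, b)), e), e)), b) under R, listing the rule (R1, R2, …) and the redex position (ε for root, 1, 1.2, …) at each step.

1. pair(pair(pair(pair(e, g(pair(pair(0, b), pair(0, b)), e)), e), g(g(pair(pair(0, pair(pair(0, e), pair(0, b))), pair(0, b)), e), e)), b)  →  pair(pair(pair(pair(e, b), e), g(g(pair(pair(0, pair(pair(0, e), pair(0, b))), pair(0, b)), e), e)), b)   [R5 at 1.1.1.2]
2. pair(pair(pair(pair(e, b), e), g(g(pair(pair(0, pair(pair(0, e), pair(0, b))), pair(0, b)), e), e)), b)  →  pair(pair(pair(pair(e, b), e), g(pair(pair(0, e), pair(0, b)), e)), b)   [R5 at 1.2.1]
3. pair(pair(pair(pair(e, b), e), g(pair(pair(0, e), pair(0, b)), e)), b)  →  pair(pair(pair(pair(e, b), e), e), b)   [R5 at 1.2]

pair(pair(pair(pair(e, b), e), e), b)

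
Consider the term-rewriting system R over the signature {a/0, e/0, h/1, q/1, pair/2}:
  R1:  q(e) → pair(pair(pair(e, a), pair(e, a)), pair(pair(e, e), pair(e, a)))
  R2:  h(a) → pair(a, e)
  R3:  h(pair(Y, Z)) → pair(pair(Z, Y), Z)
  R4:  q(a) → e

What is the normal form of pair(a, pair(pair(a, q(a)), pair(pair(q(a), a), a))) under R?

pair(a, pair(pair(a, e), pair(pair(e, a), a)))

1. pair(a, pair(pair(a, q(a)), pair(pair(q(a), a), a)))  →  pair(a, pair(pair(a, e), pair(pair(q(a), a), a)))   [R4 at 2.1.2]
2. pair(a, pair(pair(a, e), pair(pair(q(a), a), a)))  →  pair(a, pair(pair(a, e), pair(pair(e, a), a)))   [R4 at 2.2.1.1]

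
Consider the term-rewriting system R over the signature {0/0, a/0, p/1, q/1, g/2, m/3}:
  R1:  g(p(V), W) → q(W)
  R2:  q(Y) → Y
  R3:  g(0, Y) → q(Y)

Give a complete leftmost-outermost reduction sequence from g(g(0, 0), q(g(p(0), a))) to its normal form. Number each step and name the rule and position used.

a

1. g(g(0, 0), q(g(p(0), a)))  →  g(q(0), q(g(p(0), a)))   [R3 at 1]
2. g(q(0), q(g(p(0), a)))  →  g(0, q(g(p(0), a)))   [R2 at 1]
3. g(0, q(g(p(0), a)))  →  q(q(g(p(0), a)))   [R3 at ε]
4. q(q(g(p(0), a)))  →  q(g(p(0), a))   [R2 at ε]
5. q(g(p(0), a))  →  g(p(0), a)   [R2 at ε]
6. g(p(0), a)  →  q(a)   [R1 at ε]
7. q(a)  →  a   [R2 at ε]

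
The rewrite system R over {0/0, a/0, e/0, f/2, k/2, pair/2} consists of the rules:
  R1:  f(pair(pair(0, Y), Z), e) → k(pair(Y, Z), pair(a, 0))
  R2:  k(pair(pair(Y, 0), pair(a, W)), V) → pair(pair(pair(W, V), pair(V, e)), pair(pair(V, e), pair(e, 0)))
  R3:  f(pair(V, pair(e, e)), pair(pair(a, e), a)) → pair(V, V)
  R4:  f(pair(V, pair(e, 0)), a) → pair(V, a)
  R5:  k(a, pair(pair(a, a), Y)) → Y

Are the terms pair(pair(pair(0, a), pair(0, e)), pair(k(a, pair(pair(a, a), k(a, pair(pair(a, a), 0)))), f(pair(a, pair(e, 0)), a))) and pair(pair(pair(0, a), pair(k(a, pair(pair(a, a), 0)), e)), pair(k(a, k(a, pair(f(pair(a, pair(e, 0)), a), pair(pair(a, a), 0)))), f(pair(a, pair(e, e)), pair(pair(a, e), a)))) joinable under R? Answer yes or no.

Reduce t₁ = pair(pair(pair(0, a), pair(0, e)), pair(k(a, pair(pair(a, a), k(a, pair(pair(a, a), 0)))), f(pair(a, pair(e, 0)), a))):
1. pair(pair(pair(0, a), pair(0, e)), pair(k(a, pair(pair(a, a), k(a, pair(pair(a, a), 0)))), f(pair(a, pair(e, 0)), a)))  →  pair(pair(pair(0, a), pair(0, e)), pair(k(a, pair(pair(a, a), 0)), f(pair(a, pair(e, 0)), a)))   [R5 at 2.1]
2. pair(pair(pair(0, a), pair(0, e)), pair(k(a, pair(pair(a, a), 0)), f(pair(a, pair(e, 0)), a)))  →  pair(pair(pair(0, a), pair(0, e)), pair(0, f(pair(a, pair(e, 0)), a)))   [R5 at 2.1]
3. pair(pair(pair(0, a), pair(0, e)), pair(0, f(pair(a, pair(e, 0)), a)))  →  pair(pair(pair(0, a), pair(0, e)), pair(0, pair(a, a)))   [R4 at 2.2]

Reduce t₂ = pair(pair(pair(0, a), pair(k(a, pair(pair(a, a), 0)), e)), pair(k(a, k(a, pair(f(pair(a, pair(e, 0)), a), pair(pair(a, a), 0)))), f(pair(a, pair(e, e)), pair(pair(a, e), a)))):
1. pair(pair(pair(0, a), pair(k(a, pair(pair(a, a), 0)), e)), pair(k(a, k(a, pair(f(pair(a, pair(e, 0)), a), pair(pair(a, a), 0)))), f(pair(a, pair(e, e)), pair(pair(a, e), a))))  →  pair(pair(pair(0, a), pair(0, e)), pair(k(a, k(a, pair(f(pair(a, pair(e, 0)), a), pair(pair(a, a), 0)))), f(pair(a, pair(e, e)), pair(pair(a, e), a))))   [R5 at 1.2.1]
2. pair(pair(pair(0, a), pair(0, e)), pair(k(a, k(a, pair(f(pair(a, pair(e, 0)), a), pair(pair(a, a), 0)))), f(pair(a, pair(e, e)), pair(pair(a, e), a))))  →  pair(pair(pair(0, a), pair(0, e)), pair(k(a, k(a, pair(pair(a, a), pair(pair(a, a), 0)))), f(pair(a, pair(e, e)), pair(pair(a, e), a))))   [R4 at 2.1.2.2.1]
3. pair(pair(pair(0, a), pair(0, e)), pair(k(a, k(a, pair(pair(a, a), pair(pair(a, a), 0)))), f(pair(a, pair(e, e)), pair(pair(a, e), a))))  →  pair(pair(pair(0, a), pair(0, e)), pair(k(a, pair(pair(a, a), 0)), f(pair(a, pair(e, e)), pair(pair(a, e), a))))   [R5 at 2.1.2]
4. pair(pair(pair(0, a), pair(0, e)), pair(k(a, pair(pair(a, a), 0)), f(pair(a, pair(e, e)), pair(pair(a, e), a))))  →  pair(pair(pair(0, a), pair(0, e)), pair(0, f(pair(a, pair(e, e)), pair(pair(a, e), a))))   [R5 at 2.1]
5. pair(pair(pair(0, a), pair(0, e)), pair(0, f(pair(a, pair(e, e)), pair(pair(a, e), a))))  →  pair(pair(pair(0, a), pair(0, e)), pair(0, pair(a, a)))   [R3 at 2.2]

yes — NF(t₁) = pair(pair(pair(0, a), pair(0, e)), pair(0, pair(a, a))), NF(t₂) = pair(pair(pair(0, a), pair(0, e)), pair(0, pair(a, a)))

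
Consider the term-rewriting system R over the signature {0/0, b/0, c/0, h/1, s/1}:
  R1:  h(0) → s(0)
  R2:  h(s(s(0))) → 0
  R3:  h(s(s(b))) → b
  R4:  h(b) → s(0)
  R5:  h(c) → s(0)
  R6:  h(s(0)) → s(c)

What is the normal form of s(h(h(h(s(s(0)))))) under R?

s(s(c))

1. s(h(h(h(s(s(0))))))  →  s(h(h(0)))   [R2 at 1.1.1]
2. s(h(h(0)))  →  s(h(s(0)))   [R1 at 1.1]
3. s(h(s(0)))  →  s(s(c))   [R6 at 1]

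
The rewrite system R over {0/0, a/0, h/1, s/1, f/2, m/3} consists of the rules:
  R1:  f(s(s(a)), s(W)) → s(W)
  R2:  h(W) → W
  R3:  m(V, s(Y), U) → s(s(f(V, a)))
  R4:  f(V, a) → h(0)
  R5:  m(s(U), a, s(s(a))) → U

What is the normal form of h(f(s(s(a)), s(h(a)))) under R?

s(a)

1. h(f(s(s(a)), s(h(a))))  →  f(s(s(a)), s(h(a)))   [R2 at ε]
2. f(s(s(a)), s(h(a)))  →  s(h(a))   [R1 at ε]
3. s(h(a))  →  s(a)   [R2 at 1]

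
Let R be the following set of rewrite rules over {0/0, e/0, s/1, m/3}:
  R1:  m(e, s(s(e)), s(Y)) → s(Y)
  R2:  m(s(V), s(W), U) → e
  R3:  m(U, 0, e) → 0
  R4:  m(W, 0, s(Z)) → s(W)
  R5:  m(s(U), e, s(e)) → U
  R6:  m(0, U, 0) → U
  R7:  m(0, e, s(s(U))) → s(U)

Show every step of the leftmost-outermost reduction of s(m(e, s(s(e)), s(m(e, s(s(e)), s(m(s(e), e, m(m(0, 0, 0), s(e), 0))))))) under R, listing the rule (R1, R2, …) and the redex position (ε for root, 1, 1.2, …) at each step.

s(s(s(e)))

1. s(m(e, s(s(e)), s(m(e, s(s(e)), s(m(s(e), e, m(m(0, 0, 0), s(e), 0)))))))  →  s(s(m(e, s(s(e)), s(m(s(e), e, m(m(0, 0, 0), s(e), 0))))))   [R1 at 1]
2. s(s(m(e, s(s(e)), s(m(s(e), e, m(m(0, 0, 0), s(e), 0))))))  →  s(s(s(m(s(e), e, m(m(0, 0, 0), s(e), 0)))))   [R1 at 1.1]
3. s(s(s(m(s(e), e, m(m(0, 0, 0), s(e), 0)))))  →  s(s(s(m(s(e), e, m(0, s(e), 0)))))   [R6 at 1.1.1.3.1]
4. s(s(s(m(s(e), e, m(0, s(e), 0)))))  →  s(s(s(m(s(e), e, s(e)))))   [R6 at 1.1.1.3]
5. s(s(s(m(s(e), e, s(e)))))  →  s(s(s(e)))   [R5 at 1.1.1]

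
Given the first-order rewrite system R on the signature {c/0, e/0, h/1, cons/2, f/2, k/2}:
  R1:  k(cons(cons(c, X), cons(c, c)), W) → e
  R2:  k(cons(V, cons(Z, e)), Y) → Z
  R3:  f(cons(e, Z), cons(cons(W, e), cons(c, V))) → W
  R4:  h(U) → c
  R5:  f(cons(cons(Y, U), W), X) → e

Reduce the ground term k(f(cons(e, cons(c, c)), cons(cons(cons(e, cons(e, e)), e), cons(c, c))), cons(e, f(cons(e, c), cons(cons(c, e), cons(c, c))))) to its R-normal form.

1. k(f(cons(e, cons(c, c)), cons(cons(cons(e, cons(e, e)), e), cons(c, c))), cons(e, f(cons(e, c), cons(cons(c, e), cons(c, c)))))  →  k(cons(e, cons(e, e)), cons(e, f(cons(e, c), cons(cons(c, e), cons(c, c)))))   [R3 at 1]
2. k(cons(e, cons(e, e)), cons(e, f(cons(e, c), cons(cons(c, e), cons(c, c)))))  →  e   [R2 at ε]

e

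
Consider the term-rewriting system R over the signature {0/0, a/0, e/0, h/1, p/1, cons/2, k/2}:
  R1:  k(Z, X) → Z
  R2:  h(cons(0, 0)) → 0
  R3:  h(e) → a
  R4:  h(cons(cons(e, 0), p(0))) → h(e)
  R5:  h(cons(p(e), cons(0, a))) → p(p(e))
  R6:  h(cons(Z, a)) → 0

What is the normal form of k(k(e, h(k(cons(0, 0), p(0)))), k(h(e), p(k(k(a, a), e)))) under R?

1. k(k(e, h(k(cons(0, 0), p(0)))), k(h(e), p(k(k(a, a), e))))  →  k(e, h(k(cons(0, 0), p(0))))   [R1 at ε]
2. k(e, h(k(cons(0, 0), p(0))))  →  e   [R1 at ε]

e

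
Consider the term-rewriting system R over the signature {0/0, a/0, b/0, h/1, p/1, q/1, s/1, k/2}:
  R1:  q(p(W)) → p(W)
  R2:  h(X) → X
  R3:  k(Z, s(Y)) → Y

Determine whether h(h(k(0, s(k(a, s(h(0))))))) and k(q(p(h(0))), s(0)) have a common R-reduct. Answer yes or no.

yes — NF(t₁) = 0, NF(t₂) = 0

Reduce t₁ = h(h(k(0, s(k(a, s(h(0))))))):
1. h(h(k(0, s(k(a, s(h(0)))))))  →  h(k(0, s(k(a, s(h(0))))))   [R2 at ε]
2. h(k(0, s(k(a, s(h(0))))))  →  k(0, s(k(a, s(h(0)))))   [R2 at ε]
3. k(0, s(k(a, s(h(0)))))  →  k(a, s(h(0)))   [R3 at ε]
4. k(a, s(h(0)))  →  h(0)   [R3 at ε]
5. h(0)  →  0   [R2 at ε]

Reduce t₂ = k(q(p(h(0))), s(0)):
1. k(q(p(h(0))), s(0))  →  0   [R3 at ε]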